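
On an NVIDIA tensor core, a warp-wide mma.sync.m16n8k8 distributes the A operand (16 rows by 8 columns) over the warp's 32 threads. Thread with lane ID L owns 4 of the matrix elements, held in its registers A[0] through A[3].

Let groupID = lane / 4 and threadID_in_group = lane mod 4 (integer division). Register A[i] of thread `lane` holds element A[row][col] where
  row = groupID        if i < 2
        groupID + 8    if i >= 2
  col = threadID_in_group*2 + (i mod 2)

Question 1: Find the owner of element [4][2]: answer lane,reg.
17,0

r=4->g=4,rb=0  c=2->t=1,b0=0
L=4*4+1=17  i=0*2+0=0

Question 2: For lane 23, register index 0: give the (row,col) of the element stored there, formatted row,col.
5,6

L=23⇒gr=23>>2=5, th=23&3=3
[0]⇒row 5+0=5  col 3·2+0=6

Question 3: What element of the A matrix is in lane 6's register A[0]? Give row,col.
1,4

lane 6: grp=1 (6/4), tig=2 (6%4)
i=0: r=1+0=1, c=2*2+0=4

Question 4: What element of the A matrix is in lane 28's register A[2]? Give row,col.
15,0

lane 28: grp=7 (28/4), tig=0 (28%4)
i=2: r=7+8=15, c=0*2+0=0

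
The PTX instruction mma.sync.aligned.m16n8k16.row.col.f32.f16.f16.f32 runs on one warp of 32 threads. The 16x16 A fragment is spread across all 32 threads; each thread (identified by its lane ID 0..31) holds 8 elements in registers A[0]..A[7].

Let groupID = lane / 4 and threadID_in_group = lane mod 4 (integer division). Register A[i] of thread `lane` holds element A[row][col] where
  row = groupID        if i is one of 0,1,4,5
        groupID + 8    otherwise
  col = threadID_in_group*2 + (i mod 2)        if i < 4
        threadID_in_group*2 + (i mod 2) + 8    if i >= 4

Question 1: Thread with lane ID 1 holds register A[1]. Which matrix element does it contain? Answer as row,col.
0,3

lane 1→1/4=0, 1 mod 4=1
i=1  r:0+0→0  c:2·1+1+0→3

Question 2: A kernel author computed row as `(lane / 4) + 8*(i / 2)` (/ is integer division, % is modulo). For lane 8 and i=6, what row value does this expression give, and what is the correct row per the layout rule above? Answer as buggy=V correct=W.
buggy=26 correct=10

`(lane / 4) + 8*(i / 2)`[8,6]->26
L=8->gid=8>>2=2, tid=8&3=0
[6]->row 2+8=10  col 0·2+0+8=8
row: 26 vs 10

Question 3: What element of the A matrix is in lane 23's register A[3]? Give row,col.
13,7

23: gr=5,th=3
[3] (5+8,3*2+1+0) = (13,7)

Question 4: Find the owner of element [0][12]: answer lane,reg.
r=0->g=0,rb=0  c=12->cb=1,t=2,b0=0
L=0*4+2=2  i=1*4+0*2+0=4

2,4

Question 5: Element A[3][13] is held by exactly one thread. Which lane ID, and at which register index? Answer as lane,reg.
14,5

r=3->g=3,rb=0  c=13->cb=1,t=2,b0=1
L=3*4+2=14  i=1*4+0*2+1=5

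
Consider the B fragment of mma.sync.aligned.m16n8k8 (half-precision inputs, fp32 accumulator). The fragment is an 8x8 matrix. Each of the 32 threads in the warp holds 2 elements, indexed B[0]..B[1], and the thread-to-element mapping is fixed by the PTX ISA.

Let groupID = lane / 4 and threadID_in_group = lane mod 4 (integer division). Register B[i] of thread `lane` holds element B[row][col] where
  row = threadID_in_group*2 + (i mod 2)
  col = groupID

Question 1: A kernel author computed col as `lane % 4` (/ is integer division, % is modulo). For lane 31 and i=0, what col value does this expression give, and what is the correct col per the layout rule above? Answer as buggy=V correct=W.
`lane % 4`[31,0]⇒3
lane 31⇒31/4=7, 31 mod 4=3
i=0  r:2·3+0⇒6  c:7
col: 3 vs 7

buggy=3 correct=7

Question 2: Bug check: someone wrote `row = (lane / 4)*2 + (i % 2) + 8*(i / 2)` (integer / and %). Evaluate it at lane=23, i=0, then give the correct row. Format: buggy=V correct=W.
`(lane / 4)*2 + (i % 2) + 8*(i / 2)`[23,0]⇒10
lane 23⇒23/4=5, 23 mod 4=3
i=0  r:2·3+0⇒6  c:5
row: 10 vs 6

buggy=10 correct=6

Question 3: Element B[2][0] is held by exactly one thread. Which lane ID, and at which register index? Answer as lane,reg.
1,0

c=0⇒gr=0  r=2⇒th=1,odd=0
L=0*4+1=1  i=0=0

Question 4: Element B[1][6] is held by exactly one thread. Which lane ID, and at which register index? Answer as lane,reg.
c=6⇒gr=6  r=1⇒th=0,odd=1
L=6*4+0=24  i=1=1

24,1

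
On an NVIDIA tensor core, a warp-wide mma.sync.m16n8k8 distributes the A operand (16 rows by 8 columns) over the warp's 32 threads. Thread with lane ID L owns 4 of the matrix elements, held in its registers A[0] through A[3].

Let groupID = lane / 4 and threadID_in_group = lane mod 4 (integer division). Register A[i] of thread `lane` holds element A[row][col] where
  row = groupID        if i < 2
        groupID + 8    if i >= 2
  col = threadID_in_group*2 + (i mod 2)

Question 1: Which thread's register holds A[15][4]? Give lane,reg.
r=15⇒gr=7,Rb=1  c=4⇒th=2,odd=0
L=7*4+2=30  i=1*2+0=2

30,2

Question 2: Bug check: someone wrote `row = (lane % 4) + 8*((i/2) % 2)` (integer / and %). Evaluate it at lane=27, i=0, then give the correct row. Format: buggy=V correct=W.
buggy=3 correct=6

`(lane % 4) + 8*((i/2) % 2)`[27,0]->3
27: g=6,t=3
[0] (6+0,3*2+0) = (6,6)
row: 3 vs 6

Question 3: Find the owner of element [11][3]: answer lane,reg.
13,3

r=11⇒gr=3,Rb=1  c=3⇒th=1,odd=1
L=3*4+1=13  i=1*2+1=3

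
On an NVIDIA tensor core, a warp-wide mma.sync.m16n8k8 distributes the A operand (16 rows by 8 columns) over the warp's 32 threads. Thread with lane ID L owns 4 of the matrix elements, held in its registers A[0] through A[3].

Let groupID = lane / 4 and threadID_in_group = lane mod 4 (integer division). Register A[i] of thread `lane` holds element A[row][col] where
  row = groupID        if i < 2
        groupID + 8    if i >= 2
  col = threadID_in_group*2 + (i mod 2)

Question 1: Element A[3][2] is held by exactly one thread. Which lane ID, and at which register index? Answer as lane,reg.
r=3->g=3,rb=0  c=2->t=1,b0=0
L=3*4+1=13  i=0*2+0=0

13,0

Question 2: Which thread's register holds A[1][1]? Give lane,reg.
r=1→G=1,rhi=0  c=1→T=0,p=1
L=1*4+0=4  i=0*2+1=1

4,1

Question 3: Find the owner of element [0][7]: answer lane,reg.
3,1

r: 0->gid=0,r8=0  c: 7->tid=3,i&1=1
L=0*4+3=3  i=0*2+1=1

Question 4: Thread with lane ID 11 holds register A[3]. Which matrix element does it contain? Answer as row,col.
10,7

lane 11: gid=2 (11/4), tid=3 (11%4)
i=3: r=2+8=10, c=3*2+1=7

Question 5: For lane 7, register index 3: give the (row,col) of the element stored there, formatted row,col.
7: g=1,t=3
[3] (1+8,3*2+1) = (9,7)

9,7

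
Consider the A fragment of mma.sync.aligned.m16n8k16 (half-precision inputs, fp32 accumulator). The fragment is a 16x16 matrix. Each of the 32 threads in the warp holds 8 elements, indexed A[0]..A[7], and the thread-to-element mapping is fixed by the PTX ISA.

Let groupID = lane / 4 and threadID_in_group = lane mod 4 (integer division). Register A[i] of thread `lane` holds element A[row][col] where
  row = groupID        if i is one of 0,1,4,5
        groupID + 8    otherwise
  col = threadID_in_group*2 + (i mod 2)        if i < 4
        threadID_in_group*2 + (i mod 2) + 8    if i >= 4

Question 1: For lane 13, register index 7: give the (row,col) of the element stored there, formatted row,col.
lane 13⇒13/4=3, 13 mod 4=1
i=7  r:3+8⇒11  c:2·1+1+8⇒11

11,11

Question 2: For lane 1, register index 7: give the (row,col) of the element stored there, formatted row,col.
lane 1: gid=0 (1/4), tid=1 (1%4)
i=7: r=0+8=8, c=1*2+1+8=11

8,11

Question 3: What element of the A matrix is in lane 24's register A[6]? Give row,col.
lane 24->24/4=6, 24 mod 4=0
i=6  r:6+8->14  c:2·0+0+8->8

14,8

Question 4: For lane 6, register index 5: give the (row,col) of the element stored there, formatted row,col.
L=6->g=6>>2=1, t=6&3=2
[5]->row 1+0=1  col 2·2+1+8=13

1,13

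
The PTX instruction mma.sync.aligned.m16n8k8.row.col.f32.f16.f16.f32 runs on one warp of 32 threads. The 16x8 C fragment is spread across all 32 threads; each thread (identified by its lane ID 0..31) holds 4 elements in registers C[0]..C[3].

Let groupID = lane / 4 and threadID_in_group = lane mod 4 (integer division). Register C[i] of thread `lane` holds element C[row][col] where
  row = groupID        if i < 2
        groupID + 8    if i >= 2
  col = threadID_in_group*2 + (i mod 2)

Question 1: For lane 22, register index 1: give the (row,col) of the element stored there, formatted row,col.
L=22⇒gr=22>>2=5, th=22&3=2
[1]⇒row 5+0=5  col 2·2+1=5

5,5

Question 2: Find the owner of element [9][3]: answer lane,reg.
5,3

r: 9->gid=1,r8=1  c: 3->tid=1,i&1=1
L=1*4+1=5  i=1*2+1=3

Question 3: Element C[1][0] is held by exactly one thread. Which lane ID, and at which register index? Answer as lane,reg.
4,0

r:1=>grp=1,rB=0  c:0=>tig=0,lo=0
L=1*4+0=4  i=0*2+0=0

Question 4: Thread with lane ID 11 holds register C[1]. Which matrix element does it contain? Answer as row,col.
2,7

lane 11->11/4=2, 11 mod 4=3
i=1  r:2+0->2  c:2·3+1->7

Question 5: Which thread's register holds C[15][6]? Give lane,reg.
r=15->g=7,rb=1  c=6->t=3,b0=0
L=7*4+3=31  i=1*2+0=2

31,2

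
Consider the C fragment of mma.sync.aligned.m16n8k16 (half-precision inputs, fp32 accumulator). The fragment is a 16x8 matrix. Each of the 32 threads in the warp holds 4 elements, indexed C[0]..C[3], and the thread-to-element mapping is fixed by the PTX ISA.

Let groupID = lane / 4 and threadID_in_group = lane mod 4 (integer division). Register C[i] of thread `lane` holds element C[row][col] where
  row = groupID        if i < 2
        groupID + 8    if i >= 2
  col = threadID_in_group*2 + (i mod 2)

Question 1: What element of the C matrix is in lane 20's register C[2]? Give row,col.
13,0

lane 20: gr=5 (20/4), th=0 (20%4)
i=2: r=5+8=13, c=0*2+0=0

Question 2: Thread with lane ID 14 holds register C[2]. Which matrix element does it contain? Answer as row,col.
lane 14: gr=3 (14/4), th=2 (14%4)
i=2: r=3+8=11, c=2*2+0=4

11,4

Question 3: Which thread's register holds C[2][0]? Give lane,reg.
8,0

r=2⇒gr=2,Rb=0  c=0⇒th=0,odd=0
L=2*4+0=8  i=0*2+0=0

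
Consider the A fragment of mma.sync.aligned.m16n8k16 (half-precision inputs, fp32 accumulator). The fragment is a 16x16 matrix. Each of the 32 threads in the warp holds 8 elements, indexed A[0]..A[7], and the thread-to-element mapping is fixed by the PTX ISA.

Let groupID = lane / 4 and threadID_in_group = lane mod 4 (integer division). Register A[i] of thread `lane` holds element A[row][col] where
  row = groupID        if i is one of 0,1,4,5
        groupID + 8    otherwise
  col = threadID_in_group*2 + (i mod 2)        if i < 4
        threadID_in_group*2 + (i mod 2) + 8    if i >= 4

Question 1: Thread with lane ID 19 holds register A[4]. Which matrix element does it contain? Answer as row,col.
19: G=4,T=3
[4] (4+0,3*2+0+8) = (4,14)

4,14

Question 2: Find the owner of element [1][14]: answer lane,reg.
7,4

r=1→G=1,rhi=0  c=14→chi=1,T=3,p=0
L=1*4+3=7  i=1*4+0*2+0=4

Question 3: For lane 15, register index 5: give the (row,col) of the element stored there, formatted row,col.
3,15

L=15->g=15>>2=3, t=15&3=3
[5]->row 3+0=3  col 3·2+1+8=15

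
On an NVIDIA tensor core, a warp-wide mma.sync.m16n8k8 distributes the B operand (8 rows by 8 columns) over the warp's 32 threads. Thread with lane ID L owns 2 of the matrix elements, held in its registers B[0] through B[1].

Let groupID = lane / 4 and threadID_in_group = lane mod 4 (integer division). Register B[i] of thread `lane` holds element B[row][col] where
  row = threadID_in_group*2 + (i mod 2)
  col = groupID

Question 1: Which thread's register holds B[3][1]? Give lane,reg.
5,1

c:1=>grp=1  r:3=>tig=1,lo=1
L=1*4+1=5  i=1=1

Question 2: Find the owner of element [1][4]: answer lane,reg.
16,1

c: 4->gid=4  r: 1->tid=0,i&1=1
L=4*4+0=16  i=1=1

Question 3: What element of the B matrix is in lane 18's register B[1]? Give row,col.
5,4

18: grp=4,tig=2
[1] (2*2+1,4) = (5,4)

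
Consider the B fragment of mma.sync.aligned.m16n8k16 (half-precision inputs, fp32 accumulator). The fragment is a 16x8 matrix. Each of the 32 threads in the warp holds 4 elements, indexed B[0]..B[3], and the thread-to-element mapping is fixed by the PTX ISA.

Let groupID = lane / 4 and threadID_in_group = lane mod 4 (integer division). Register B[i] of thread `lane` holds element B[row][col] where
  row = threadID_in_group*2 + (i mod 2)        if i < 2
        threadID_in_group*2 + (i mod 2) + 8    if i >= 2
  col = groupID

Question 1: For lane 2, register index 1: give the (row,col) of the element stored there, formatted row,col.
5,0

2: gr=0,th=2
[1] (2*2+1+0,0) = (5,0)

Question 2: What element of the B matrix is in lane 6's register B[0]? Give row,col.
lane 6->6/4=1, 6 mod 4=2
i=0  r:2·2+0+0->4  c:1

4,1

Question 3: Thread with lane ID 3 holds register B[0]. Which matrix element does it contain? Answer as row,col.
6,0

3: gid=0,tid=3
[0] (3*2+0+0,0) = (6,0)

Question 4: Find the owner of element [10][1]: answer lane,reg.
c:1=>grp=1  r:10=>rB=1,tig=1,lo=0
L=1*4+1=5  i=1*2+0=2

5,2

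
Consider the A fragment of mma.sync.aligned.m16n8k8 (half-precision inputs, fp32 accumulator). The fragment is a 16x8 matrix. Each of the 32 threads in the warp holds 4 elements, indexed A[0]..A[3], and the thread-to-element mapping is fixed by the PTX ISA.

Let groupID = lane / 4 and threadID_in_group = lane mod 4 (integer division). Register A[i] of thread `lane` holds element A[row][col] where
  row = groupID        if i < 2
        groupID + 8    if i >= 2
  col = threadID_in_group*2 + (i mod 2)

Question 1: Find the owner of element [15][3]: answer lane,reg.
r=15→G=7,rhi=1  c=3→T=1,p=1
L=7*4+1=29  i=1*2+1=3

29,3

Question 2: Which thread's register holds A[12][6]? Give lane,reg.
r: 12->gid=4,r8=1  c: 6->tid=3,i&1=0
L=4*4+3=19  i=1*2+0=2

19,2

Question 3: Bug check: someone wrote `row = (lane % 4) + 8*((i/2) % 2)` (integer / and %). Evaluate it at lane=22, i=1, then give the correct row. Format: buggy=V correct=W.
buggy=2 correct=5

`(lane % 4) + 8*((i/2) % 2)`[22,1]=>2
lane 22=>22/4=5, 22 mod 4=2
i=1  r:5+0=>5  c:2·2+1=>5
row: 2 vs 5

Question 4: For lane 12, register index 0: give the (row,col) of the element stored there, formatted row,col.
3,0

12: gid=3,tid=0
[0] (3+0,0*2+0) = (3,0)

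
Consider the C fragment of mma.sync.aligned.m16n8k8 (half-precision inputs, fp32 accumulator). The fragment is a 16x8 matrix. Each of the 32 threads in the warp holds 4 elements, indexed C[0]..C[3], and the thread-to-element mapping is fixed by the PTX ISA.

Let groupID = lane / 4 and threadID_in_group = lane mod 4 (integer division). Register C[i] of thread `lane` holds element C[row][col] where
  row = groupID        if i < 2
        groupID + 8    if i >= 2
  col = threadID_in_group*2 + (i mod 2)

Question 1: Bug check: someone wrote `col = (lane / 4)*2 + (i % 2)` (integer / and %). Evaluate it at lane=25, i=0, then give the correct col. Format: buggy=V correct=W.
buggy=12 correct=2

`(lane / 4)*2 + (i % 2)`[25,0]=>12
25: grp=6,tig=1
[0] (6+0,1*2+0) = (6,2)
col: 12 vs 2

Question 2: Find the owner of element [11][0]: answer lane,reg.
r=11->g=3,rb=1  c=0->t=0,b0=0
L=3*4+0=12  i=1*2+0=2

12,2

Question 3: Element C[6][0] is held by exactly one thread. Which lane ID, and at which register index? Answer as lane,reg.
r=6->g=6,rb=0  c=0->t=0,b0=0
L=6*4+0=24  i=0*2+0=0

24,0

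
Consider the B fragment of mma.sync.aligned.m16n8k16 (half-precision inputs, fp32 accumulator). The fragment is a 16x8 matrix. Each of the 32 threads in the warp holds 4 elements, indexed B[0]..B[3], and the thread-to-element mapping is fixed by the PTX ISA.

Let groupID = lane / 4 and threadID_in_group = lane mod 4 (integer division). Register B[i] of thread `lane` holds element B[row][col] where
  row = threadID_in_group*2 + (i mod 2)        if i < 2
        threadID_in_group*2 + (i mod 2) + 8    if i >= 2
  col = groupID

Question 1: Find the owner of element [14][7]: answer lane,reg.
c:7=>grp=7  r:14=>rB=1,tig=3,lo=0
L=7*4+3=31  i=1*2+0=2

31,2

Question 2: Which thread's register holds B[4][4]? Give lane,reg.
c=4→G=4  r=4→rhi=0,T=2,p=0
L=4*4+2=18  i=0*2+0=0

18,0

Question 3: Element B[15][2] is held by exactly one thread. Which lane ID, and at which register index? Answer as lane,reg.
c=2->g=2  r=15->rb=1,t=3,b0=1
L=2*4+3=11  i=1*2+1=3

11,3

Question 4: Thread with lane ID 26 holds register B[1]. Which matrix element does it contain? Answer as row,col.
lane 26→26/4=6, 26 mod 4=2
i=1  r:2·2+1+0→5  c:6

5,6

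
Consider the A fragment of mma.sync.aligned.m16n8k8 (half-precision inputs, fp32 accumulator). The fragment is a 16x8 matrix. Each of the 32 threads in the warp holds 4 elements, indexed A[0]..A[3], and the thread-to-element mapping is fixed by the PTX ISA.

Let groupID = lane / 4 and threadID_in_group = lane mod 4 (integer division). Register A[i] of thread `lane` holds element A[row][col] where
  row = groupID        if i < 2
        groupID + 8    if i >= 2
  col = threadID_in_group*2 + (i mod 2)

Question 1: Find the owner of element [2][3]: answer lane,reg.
9,1

r=2⇒gr=2,Rb=0  c=3⇒th=1,odd=1
L=2*4+1=9  i=0*2+1=1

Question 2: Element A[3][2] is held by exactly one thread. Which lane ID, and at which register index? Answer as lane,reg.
r: 3->gid=3,r8=0  c: 2->tid=1,i&1=0
L=3*4+1=13  i=0*2+0=0

13,0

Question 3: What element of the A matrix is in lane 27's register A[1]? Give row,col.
6,7

lane 27: g=6 (27/4), t=3 (27%4)
i=1: r=6+0=6, c=3*2+1=7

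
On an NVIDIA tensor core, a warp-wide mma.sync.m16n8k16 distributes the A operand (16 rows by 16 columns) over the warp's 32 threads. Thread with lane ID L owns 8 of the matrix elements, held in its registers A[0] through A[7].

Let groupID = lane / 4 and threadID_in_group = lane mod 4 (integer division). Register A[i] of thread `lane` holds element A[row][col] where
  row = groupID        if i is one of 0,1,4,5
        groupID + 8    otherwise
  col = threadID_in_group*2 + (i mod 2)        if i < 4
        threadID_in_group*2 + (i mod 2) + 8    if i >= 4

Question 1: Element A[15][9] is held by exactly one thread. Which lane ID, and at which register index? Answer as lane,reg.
28,7

r=15->g=7,rb=1  c=9->cb=1,t=0,b0=1
L=7*4+0=28  i=1*4+1*2+1=7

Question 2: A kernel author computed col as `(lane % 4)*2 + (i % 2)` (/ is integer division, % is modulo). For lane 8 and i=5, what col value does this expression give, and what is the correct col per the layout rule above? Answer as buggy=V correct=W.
buggy=1 correct=9

`(lane % 4)*2 + (i % 2)`[8,5]=>1
L=8=>grp=8>>2=2, tig=8&3=0
[5]=>row 2+0=2  col 0·2+1+8=9
col: 1 vs 9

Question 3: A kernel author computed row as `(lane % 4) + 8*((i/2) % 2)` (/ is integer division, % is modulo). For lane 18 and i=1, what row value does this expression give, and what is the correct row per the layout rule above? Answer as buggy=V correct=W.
buggy=2 correct=4

`(lane % 4) + 8*((i/2) % 2)`[18,1]->2
L=18->gid=18>>2=4, tid=18&3=2
[1]->row 4+0=4  col 2·2+1+0=5
row: 2 vs 4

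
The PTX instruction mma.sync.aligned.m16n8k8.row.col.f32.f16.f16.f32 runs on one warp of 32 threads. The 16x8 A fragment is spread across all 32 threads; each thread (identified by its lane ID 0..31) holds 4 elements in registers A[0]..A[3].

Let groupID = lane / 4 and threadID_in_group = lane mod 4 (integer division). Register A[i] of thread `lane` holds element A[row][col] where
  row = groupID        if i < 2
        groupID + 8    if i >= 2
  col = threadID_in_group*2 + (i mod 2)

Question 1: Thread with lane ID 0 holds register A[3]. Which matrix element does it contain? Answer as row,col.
8,1

0: G=0,T=0
[3] (0+8,0*2+1) = (8,1)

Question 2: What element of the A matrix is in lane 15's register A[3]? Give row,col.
11,7

L=15->gid=15>>2=3, tid=15&3=3
[3]->row 3+8=11  col 3·2+1=7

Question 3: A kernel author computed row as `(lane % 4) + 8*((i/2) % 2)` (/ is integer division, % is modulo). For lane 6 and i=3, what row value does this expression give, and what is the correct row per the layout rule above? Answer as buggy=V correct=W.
buggy=10 correct=9

`(lane % 4) + 8*((i/2) % 2)`[6,3]=>10
lane 6: grp=1 (6/4), tig=2 (6%4)
i=3: r=1+8=9, c=2*2+1=5
row: 10 vs 9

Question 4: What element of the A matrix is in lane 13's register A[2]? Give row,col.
11,2

lane 13⇒13/4=3, 13 mod 4=1
i=2  r:3+8⇒11  c:2·1+0⇒2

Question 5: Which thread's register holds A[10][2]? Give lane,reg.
r=10->g=2,rb=1  c=2->t=1,b0=0
L=2*4+1=9  i=1*2+0=2

9,2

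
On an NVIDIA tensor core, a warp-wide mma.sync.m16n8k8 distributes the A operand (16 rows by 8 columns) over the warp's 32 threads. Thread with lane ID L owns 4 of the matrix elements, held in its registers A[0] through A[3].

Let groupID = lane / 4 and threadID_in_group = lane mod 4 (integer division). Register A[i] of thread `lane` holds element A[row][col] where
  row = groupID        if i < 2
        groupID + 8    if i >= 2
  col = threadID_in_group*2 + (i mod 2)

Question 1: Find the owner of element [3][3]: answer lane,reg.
13,1

r=3→G=3,rhi=0  c=3→T=1,p=1
L=3*4+1=13  i=0*2+1=1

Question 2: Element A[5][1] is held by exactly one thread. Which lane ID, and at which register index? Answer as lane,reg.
20,1

r=5→G=5,rhi=0  c=1→T=0,p=1
L=5*4+0=20  i=0*2+1=1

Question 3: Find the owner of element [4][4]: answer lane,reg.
r: 4->gid=4,r8=0  c: 4->tid=2,i&1=0
L=4*4+2=18  i=0*2+0=0

18,0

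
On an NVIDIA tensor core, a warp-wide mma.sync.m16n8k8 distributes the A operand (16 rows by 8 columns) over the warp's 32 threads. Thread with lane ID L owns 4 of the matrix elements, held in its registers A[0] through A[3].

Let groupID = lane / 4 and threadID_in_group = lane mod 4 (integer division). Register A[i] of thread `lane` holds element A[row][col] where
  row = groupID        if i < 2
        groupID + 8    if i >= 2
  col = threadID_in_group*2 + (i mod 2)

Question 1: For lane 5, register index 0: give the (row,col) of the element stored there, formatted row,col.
1,2

lane 5: g=1 (5/4), t=1 (5%4)
i=0: r=1+0=1, c=1*2+0=2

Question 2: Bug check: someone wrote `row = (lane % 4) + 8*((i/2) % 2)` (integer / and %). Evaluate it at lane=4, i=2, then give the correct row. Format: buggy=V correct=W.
buggy=8 correct=9

`(lane % 4) + 8*((i/2) % 2)`[4,2]→8
lane 4→4/4=1, 4 mod 4=0
i=2  r:1+8→9  c:2·0+0→0
row: 8 vs 9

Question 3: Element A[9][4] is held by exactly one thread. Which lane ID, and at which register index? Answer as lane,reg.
6,2

r:9=>grp=1,rB=1  c:4=>tig=2,lo=0
L=1*4+2=6  i=1*2+0=2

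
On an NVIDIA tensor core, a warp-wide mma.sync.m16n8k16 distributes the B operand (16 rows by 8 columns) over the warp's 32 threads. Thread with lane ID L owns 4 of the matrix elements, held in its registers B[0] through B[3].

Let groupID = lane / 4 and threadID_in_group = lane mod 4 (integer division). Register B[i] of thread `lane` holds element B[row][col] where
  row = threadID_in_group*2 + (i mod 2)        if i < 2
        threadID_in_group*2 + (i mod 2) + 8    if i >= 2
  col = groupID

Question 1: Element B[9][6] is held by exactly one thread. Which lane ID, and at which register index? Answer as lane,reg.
24,3

c:6=>grp=6  r:9=>rB=1,tig=0,lo=1
L=6*4+0=24  i=1*2+1=3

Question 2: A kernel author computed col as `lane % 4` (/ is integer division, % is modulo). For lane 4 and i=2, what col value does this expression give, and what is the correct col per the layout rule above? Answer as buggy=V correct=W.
buggy=0 correct=1

`lane % 4`[4,2]->0
lane 4: g=1 (4/4), t=0 (4%4)
i=2: r=0*2+0+8=8, c=g=1
col: 0 vs 1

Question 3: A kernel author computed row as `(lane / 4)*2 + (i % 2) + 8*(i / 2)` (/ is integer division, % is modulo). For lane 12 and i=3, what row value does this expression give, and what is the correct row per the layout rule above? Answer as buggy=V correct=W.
buggy=15 correct=9

`(lane / 4)*2 + (i % 2) + 8*(i / 2)`[12,3]->15
lane 12->12/4=3, 12 mod 4=0
i=3  r:2·0+1+8->9  c:3
row: 15 vs 9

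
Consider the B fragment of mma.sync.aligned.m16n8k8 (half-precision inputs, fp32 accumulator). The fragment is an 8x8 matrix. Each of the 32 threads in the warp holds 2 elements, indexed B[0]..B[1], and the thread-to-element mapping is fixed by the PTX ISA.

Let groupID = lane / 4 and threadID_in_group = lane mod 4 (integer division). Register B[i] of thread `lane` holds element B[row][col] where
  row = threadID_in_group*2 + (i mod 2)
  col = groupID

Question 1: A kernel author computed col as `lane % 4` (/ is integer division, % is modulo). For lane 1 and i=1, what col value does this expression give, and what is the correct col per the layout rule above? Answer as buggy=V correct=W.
buggy=1 correct=0

`lane % 4`[1,1]⇒1
lane 1⇒1/4=0, 1 mod 4=1
i=1  r:2·1+1⇒3  c:0
col: 1 vs 0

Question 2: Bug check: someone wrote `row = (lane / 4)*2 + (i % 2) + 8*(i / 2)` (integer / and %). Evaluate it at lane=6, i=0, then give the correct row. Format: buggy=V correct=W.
buggy=2 correct=4

`(lane / 4)*2 + (i % 2) + 8*(i / 2)`[6,0]=>2
lane 6: grp=1 (6/4), tig=2 (6%4)
i=0: r=2*2+0=4, c=grp=1
row: 2 vs 4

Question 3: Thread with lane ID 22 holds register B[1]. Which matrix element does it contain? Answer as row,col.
5,5

lane 22→22/4=5, 22 mod 4=2
i=1  r:2·2+1→5  c:5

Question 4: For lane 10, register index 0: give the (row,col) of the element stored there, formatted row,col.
4,2

10: g=2,t=2
[0] (2*2+0,2) = (4,2)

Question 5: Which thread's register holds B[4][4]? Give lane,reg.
c: 4->gid=4  r: 4->tid=2,i&1=0
L=4*4+2=18  i=0=0

18,0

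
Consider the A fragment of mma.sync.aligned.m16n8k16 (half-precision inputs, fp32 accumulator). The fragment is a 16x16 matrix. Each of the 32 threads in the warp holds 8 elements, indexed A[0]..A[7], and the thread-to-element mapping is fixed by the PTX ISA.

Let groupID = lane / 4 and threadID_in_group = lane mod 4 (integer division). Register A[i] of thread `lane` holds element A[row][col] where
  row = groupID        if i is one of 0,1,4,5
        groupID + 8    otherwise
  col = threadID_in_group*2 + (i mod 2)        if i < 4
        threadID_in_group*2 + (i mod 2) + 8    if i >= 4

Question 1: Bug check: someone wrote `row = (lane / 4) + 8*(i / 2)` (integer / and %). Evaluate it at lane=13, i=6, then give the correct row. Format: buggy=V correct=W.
buggy=27 correct=11

`(lane / 4) + 8*(i / 2)`[13,6]->27
L=13->g=13>>2=3, t=13&3=1
[6]->row 3+8=11  col 1·2+0+8=10
row: 27 vs 11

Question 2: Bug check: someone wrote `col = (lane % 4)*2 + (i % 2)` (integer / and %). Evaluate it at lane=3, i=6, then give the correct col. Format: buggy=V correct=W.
`(lane % 4)*2 + (i % 2)`[3,6]->6
lane 3: g=0 (3/4), t=3 (3%4)
i=6: r=0+8=8, c=3*2+0+8=14
col: 6 vs 14

buggy=6 correct=14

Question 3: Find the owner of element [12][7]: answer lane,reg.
r=12→G=4,rhi=1  c=7→chi=0,T=3,p=1
L=4*4+3=19  i=0*4+1*2+1=3

19,3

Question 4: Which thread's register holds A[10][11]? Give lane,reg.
9,7

r=10->g=2,rb=1  c=11->cb=1,t=1,b0=1
L=2*4+1=9  i=1*4+1*2+1=7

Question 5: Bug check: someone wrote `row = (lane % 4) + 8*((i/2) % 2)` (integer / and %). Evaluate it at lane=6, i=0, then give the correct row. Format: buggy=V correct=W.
buggy=2 correct=1

`(lane % 4) + 8*((i/2) % 2)`[6,0]->2
lane 6: gid=1 (6/4), tid=2 (6%4)
i=0: r=1+0=1, c=2*2+0+0=4
row: 2 vs 1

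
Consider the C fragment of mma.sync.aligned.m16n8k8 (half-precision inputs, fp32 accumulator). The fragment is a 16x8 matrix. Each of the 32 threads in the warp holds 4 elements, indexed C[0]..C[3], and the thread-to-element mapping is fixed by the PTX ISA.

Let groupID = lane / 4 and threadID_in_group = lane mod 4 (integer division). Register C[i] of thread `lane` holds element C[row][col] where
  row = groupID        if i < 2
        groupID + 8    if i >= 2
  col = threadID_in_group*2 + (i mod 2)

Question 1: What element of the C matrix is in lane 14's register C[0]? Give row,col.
lane 14->14/4=3, 14 mod 4=2
i=0  r:3+0->3  c:2·2+0->4

3,4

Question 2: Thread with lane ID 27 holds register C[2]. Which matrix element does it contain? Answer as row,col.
14,6

lane 27: G=6 (27/4), T=3 (27%4)
i=2: r=6+8=14, c=3*2+0=6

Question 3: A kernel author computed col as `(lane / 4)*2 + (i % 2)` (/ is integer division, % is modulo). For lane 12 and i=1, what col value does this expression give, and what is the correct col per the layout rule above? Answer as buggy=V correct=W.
buggy=7 correct=1

`(lane / 4)*2 + (i % 2)`[12,1]→7
lane 12: G=3 (12/4), T=0 (12%4)
i=1: r=3+0=3, c=0*2+1=1
col: 7 vs 1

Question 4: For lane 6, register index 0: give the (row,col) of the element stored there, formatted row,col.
lane 6⇒6/4=1, 6 mod 4=2
i=0  r:1+0⇒1  c:2·2+0⇒4

1,4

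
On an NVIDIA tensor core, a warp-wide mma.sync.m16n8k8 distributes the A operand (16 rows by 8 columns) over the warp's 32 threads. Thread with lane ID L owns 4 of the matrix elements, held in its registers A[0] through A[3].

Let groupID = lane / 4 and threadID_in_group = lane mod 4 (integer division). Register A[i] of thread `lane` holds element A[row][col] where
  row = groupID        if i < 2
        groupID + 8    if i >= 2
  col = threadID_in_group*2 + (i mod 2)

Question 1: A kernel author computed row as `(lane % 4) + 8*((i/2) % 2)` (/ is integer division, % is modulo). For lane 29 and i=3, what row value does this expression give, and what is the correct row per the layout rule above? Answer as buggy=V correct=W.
buggy=9 correct=15

`(lane % 4) + 8*((i/2) % 2)`[29,3]→9
lane 29: G=7 (29/4), T=1 (29%4)
i=3: r=7+8=15, c=1*2+1=3
row: 9 vs 15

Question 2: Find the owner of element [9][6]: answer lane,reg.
r: 9->gid=1,r8=1  c: 6->tid=3,i&1=0
L=1*4+3=7  i=1*2+0=2

7,2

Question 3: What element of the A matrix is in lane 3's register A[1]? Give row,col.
lane 3: g=0 (3/4), t=3 (3%4)
i=1: r=0+0=0, c=3*2+1=7

0,7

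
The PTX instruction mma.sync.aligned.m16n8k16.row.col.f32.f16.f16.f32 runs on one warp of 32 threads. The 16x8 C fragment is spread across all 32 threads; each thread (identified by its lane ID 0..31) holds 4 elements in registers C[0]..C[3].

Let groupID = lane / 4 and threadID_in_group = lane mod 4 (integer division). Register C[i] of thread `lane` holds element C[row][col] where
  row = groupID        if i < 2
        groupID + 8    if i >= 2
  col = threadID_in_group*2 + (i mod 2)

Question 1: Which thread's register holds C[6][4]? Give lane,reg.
26,0

r=6→G=6,rhi=0  c=4→T=2,p=0
L=6*4+2=26  i=0*2+0=0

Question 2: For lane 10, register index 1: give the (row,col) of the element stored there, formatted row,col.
10: gid=2,tid=2
[1] (2+0,2*2+1) = (2,5)

2,5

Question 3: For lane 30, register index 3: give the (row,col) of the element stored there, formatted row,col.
15,5

lane 30: grp=7 (30/4), tig=2 (30%4)
i=3: r=7+8=15, c=2*2+1=5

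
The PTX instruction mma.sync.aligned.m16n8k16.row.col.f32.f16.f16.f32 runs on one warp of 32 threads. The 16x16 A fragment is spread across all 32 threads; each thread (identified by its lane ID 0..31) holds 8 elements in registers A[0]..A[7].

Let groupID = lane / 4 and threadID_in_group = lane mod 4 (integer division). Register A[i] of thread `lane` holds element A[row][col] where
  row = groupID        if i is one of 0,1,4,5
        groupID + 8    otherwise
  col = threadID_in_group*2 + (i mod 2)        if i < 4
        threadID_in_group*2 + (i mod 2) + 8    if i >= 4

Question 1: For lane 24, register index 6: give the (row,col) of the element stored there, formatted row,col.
14,8

lane 24: G=6 (24/4), T=0 (24%4)
i=6: r=6+8=14, c=0*2+0+8=8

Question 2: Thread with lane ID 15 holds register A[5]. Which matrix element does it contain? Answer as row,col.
3,15

lane 15=>15/4=3, 15 mod 4=3
i=5  r:3+0=>3  c:2·3+1+8=>15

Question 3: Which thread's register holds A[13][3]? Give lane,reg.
r=13->g=5,rb=1  c=3->cb=0,t=1,b0=1
L=5*4+1=21  i=0*4+1*2+1=3

21,3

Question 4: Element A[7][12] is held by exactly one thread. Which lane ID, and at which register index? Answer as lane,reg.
30,4

r:7=>grp=7,rB=0  c:12=>cB=1,tig=2,lo=0
L=7*4+2=30  i=1*4+0*2+0=4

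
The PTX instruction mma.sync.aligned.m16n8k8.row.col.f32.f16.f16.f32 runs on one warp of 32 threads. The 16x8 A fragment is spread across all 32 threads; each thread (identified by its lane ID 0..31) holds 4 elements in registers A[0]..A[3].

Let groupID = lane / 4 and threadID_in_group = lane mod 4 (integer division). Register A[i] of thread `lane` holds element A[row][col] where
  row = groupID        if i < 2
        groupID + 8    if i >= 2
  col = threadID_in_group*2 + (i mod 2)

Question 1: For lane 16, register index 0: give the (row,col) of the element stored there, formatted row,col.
L=16⇒gr=16>>2=4, th=16&3=0
[0]⇒row 4+0=4  col 0·2+0=0

4,0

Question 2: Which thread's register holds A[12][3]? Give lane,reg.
17,3

r:12=>grp=4,rB=1  c:3=>tig=1,lo=1
L=4*4+1=17  i=1*2+1=3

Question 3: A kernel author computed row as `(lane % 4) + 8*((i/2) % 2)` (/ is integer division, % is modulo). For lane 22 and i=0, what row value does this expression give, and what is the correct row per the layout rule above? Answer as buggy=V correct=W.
buggy=2 correct=5

`(lane % 4) + 8*((i/2) % 2)`[22,0]→2
L=22→G=22>>2=5, T=22&3=2
[0]→row 5+0=5  col 2·2+0=4
row: 2 vs 5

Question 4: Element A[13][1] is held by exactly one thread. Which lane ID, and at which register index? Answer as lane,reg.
r: 13->gid=5,r8=1  c: 1->tid=0,i&1=1
L=5*4+0=20  i=1*2+1=3

20,3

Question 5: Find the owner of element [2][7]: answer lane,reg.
11,1

r=2->g=2,rb=0  c=7->t=3,b0=1
L=2*4+3=11  i=0*2+1=1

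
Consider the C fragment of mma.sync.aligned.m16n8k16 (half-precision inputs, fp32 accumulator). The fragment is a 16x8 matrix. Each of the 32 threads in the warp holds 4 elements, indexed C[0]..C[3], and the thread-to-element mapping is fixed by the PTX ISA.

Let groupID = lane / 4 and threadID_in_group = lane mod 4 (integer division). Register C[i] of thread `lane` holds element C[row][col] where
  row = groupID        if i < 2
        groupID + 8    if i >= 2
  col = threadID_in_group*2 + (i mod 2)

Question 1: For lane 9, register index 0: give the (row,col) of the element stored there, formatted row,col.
2,2

9: gr=2,th=1
[0] (2+0,1*2+0) = (2,2)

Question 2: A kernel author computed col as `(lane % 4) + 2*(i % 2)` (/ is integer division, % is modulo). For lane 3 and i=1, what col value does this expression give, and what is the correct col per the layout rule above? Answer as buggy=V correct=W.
`(lane % 4) + 2*(i % 2)`[3,1]->5
3: gid=0,tid=3
[1] (0+0,3*2+1) = (0,7)
col: 5 vs 7

buggy=5 correct=7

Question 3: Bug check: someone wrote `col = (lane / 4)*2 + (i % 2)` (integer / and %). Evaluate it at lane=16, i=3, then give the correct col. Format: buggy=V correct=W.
`(lane / 4)*2 + (i % 2)`[16,3]→9
16: G=4,T=0
[3] (4+8,0*2+1) = (12,1)
col: 9 vs 1

buggy=9 correct=1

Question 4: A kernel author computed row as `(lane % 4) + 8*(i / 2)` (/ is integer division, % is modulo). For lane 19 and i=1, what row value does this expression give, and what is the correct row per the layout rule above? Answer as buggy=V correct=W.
`(lane % 4) + 8*(i / 2)`[19,1]->3
19: g=4,t=3
[1] (4+0,3*2+1) = (4,7)
row: 3 vs 4

buggy=3 correct=4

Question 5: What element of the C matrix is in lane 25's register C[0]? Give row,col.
25: g=6,t=1
[0] (6+0,1*2+0) = (6,2)

6,2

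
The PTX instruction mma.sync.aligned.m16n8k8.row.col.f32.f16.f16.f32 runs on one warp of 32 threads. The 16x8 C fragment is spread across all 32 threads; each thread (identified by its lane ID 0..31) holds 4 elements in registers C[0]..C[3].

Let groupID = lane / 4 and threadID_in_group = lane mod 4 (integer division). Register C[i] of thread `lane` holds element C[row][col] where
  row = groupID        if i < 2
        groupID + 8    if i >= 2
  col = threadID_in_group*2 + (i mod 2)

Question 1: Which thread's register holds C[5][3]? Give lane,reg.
r=5->g=5,rb=0  c=3->t=1,b0=1
L=5*4+1=21  i=0*2+1=1

21,1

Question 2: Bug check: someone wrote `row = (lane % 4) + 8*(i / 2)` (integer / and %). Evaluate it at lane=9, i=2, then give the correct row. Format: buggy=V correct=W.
buggy=9 correct=10

`(lane % 4) + 8*(i / 2)`[9,2]->9
9: g=2,t=1
[2] (2+8,1*2+0) = (10,2)
row: 9 vs 10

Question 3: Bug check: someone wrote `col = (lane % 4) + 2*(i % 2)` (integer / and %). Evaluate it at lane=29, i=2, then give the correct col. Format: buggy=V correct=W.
`(lane % 4) + 2*(i % 2)`[29,2]=>1
L=29=>grp=29>>2=7, tig=29&3=1
[2]=>row 7+8=15  col 1·2+0=2
col: 1 vs 2

buggy=1 correct=2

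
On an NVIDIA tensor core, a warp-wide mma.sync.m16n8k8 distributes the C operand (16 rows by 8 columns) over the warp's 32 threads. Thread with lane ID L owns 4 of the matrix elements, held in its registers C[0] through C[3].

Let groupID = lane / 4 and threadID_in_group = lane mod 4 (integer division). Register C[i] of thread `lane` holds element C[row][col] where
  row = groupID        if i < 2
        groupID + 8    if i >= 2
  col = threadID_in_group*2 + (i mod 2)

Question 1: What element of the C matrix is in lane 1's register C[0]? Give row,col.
1: grp=0,tig=1
[0] (0+0,1*2+0) = (0,2)

0,2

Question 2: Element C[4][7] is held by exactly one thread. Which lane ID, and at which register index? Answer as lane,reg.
19,1

r=4⇒gr=4,Rb=0  c=7⇒th=3,odd=1
L=4*4+3=19  i=0*2+1=1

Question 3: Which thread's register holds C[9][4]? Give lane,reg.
6,2

r=9→G=1,rhi=1  c=4→T=2,p=0
L=1*4+2=6  i=1*2+0=2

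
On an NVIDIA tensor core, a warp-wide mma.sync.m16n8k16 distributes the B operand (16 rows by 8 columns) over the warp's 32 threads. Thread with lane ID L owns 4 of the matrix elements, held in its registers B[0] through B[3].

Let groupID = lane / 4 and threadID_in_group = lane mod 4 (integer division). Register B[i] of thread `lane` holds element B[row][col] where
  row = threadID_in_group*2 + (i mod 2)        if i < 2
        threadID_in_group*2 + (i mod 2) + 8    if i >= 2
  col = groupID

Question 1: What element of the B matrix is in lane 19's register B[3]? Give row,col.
15,4

19: g=4,t=3
[3] (3*2+1+8,4) = (15,4)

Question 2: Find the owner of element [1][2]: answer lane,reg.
8,1

c=2->g=2  r=1->rb=0,t=0,b0=1
L=2*4+0=8  i=0*2+1=1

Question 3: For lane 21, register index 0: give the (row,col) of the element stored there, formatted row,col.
2,5

21: gid=5,tid=1
[0] (1*2+0+0,5) = (2,5)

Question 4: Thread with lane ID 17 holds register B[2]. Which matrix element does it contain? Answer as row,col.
L=17⇒gr=17>>2=4, th=17&3=1
[2]⇒row 1·2+0+8=10  col gr=4

10,4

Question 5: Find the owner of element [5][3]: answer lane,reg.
14,1

c:3=>grp=3  r:5=>rB=0,tig=2,lo=1
L=3*4+2=14  i=0*2+1=1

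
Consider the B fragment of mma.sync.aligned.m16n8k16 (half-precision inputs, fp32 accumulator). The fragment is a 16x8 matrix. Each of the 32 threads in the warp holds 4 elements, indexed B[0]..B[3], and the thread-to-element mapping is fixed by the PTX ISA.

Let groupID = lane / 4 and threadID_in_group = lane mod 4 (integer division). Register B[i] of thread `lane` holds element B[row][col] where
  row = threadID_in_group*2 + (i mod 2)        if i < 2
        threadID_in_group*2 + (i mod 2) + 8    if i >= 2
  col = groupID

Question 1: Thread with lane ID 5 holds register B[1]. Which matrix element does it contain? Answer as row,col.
3,1

lane 5->5/4=1, 5 mod 4=1
i=1  r:2·1+1+0->3  c:1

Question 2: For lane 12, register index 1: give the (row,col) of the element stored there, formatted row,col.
1,3

lane 12: G=3 (12/4), T=0 (12%4)
i=1: r=0*2+1+0=1, c=G=3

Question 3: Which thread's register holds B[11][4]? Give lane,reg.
17,3

c=4→G=4  r=11→rhi=1,T=1,p=1
L=4*4+1=17  i=1*2+1=3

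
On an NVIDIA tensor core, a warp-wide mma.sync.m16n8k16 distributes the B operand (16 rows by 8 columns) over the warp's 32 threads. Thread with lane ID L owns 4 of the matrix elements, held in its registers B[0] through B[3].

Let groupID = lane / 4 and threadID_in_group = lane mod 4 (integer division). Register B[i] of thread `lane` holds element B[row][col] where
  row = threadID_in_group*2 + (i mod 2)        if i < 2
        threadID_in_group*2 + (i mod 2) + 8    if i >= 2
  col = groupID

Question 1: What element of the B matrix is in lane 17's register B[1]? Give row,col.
3,4

lane 17⇒17/4=4, 17 mod 4=1
i=1  r:2·1+1+0⇒3  c:4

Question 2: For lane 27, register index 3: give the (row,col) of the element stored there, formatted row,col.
15,6

lane 27: gr=6 (27/4), th=3 (27%4)
i=3: r=3*2+1+8=15, c=gr=6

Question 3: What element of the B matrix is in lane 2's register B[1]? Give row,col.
5,0

2: g=0,t=2
[1] (2*2+1+0,0) = (5,0)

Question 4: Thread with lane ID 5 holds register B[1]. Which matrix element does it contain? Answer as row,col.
3,1

lane 5=>5/4=1, 5 mod 4=1
i=1  r:2·1+1+0=>3  c:1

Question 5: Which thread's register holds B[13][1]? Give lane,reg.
c:1=>grp=1  r:13=>rB=1,tig=2,lo=1
L=1*4+2=6  i=1*2+1=3

6,3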